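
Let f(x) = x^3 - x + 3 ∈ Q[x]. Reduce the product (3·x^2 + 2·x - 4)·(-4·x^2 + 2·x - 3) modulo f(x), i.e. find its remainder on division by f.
a · b ≡ -x^2 + 20·x + 18 (mod f(x))

First multiply in Q[x] without reducing: a · b = -12·x^4 - 2·x^3 + 11·x^2 - 14·x + 12. Now divide by f(x) = x^3 - x + 3, eliminating the leading term at each step:
  leading term -12·x^4: subtract (-12·x)·f(x) = -12·x^4 + 12·x^2 - 36·x, leaving -2·x^3 - x^2 + 22·x + 12
  leading term -2·x^3: subtract (-2)·f(x) = -2·x^3 + 2·x - 6, leaving -x^2 + 20·x + 18
The degree is now < 3, so this is the remainder. Hence a · b ≡ -x^2 + 20·x + 18 in Q[x]/(f).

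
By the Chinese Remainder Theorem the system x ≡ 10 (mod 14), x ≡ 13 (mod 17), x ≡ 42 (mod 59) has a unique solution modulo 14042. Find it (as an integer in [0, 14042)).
x ≡ 5470 (mod 14042); the representative in [0, 14042) is 5470

The moduli 14, 17, 59 are pairwise coprime, so by the CRT there is a unique solution mod 14·17·59 = 14042.
Solve by successive substitution. Start with x ≡ 10 (mod 14).
  Combine with x ≡ 13 (mod 17): write x = 10 + 14·t and require 10 + 14·t ≡ 13 (mod 17), i.e. 14·t ≡ 13 − 10 ≡ 3 (mod 17). Since 14^(−1) ≡ 11 (mod 17), t ≡ 11·3 ≡ 16 (mod 17). So x ≡ 10 + 14·16 = 234 (mod 238).
  Combine with x ≡ 42 (mod 59): write x = 234 + 238·t and require 234 + 238·t ≡ 42 (mod 59), i.e. 238·t ≡ 42 − 234 ≡ 44 (mod 59). Since 238^(−1) ≡ 30 (mod 59) (238 ≡ 2 (mod 59)), t ≡ 30·44 ≡ 22 (mod 59). So x ≡ 234 + 238·22 = 5470 (mod 14042).
Unique solution in [0, 14042): x = 5470.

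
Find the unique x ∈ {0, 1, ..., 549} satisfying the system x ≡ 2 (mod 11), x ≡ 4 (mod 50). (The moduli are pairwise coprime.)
x ≡ 354 (mod 550); the representative in [0, 550) is 354

The moduli 11, 50 are pairwise coprime, so by the CRT there is a unique solution mod 11·50 = 550.
Solve by successive substitution. Start with x ≡ 2 (mod 11).
  Combine with x ≡ 4 (mod 50): write x = 2 + 11·t and require 2 + 11·t ≡ 4 (mod 50), i.e. 11·t ≡ 4 − 2 ≡ 2 (mod 50). Since 11^(−1) ≡ 41 (mod 50), t ≡ 41·2 ≡ 32 (mod 50). So x ≡ 2 + 11·32 = 354 (mod 550).
Unique solution in [0, 550): x = 354.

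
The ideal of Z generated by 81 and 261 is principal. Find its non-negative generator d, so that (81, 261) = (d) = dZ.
In the PID Z, (a, b) is generated by gcd(a, b). Compute gcd(261, 81) with the extended Euclidean algorithm, tracking rows (r, s, t) with s·261 + t·81 = r:
  row A: (261, 1, 0)   [1·261 + 0·81 = 261]
  row B: (81, 0, 1)   [0·261 + 1·81 = 81]
  261 = 3·81 + 18   → row C = row A − 3·row B = (18, 1, −3)   [check: 1·261 − 3·81 = 18]
  81 = 4·18 + 9   → row D = row B − 4·row C = (9, −4, 13)   [check: −4·261 + 13·81 = 9]
  18 = 2·9 + 0   → remainder 0, stop. gcd = 9 (last nonzero row D).
So gcd(81, 261) = 9, with Bézout identity −4·261 + 13·81 = 9. Containment (⊇): the Bézout identity exhibits 9 as an element of (81, 261), giving (9) ⊆ (81, 261). Containment (⊆): since 9 | 81 and 9 | 261 (81 = 9·9, 261 = 9·29), every Z-linear combination of 81 and 261 is divisible by 9, so (81, 261) ⊆ (9). Therefore (81, 261) = (9), d = 9.

Final answer: (81, 261) = (9); d = 9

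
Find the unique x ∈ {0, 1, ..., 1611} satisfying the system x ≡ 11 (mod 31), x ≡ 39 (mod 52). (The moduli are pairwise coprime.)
x ≡ 507 (mod 1612); the representative in [0, 1612) is 507

The moduli 31, 52 are pairwise coprime, so by the CRT there is a unique solution mod 31·52 = 1612.
Solve by successive substitution. Start with x ≡ 11 (mod 31).
  Combine with x ≡ 39 (mod 52): write x = 11 + 31·t and require 11 + 31·t ≡ 39 (mod 52), i.e. 31·t ≡ 39 − 11 ≡ 28 (mod 52). Since 31^(−1) ≡ 47 (mod 52), t ≡ 47·28 ≡ 16 (mod 52). So x ≡ 11 + 31·16 = 507 (mod 1612).
Unique solution in [0, 1612): x = 507.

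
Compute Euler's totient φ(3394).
φ is multiplicative, with φ(p^e) = p^e − p^(e−1). Factorise 3394 = 2 · 1697. Then
  φ(3394) = (2 − 1) · (1697 − 1) = 1 · 1696 = 1696.

Final answer: φ(3394) = 1696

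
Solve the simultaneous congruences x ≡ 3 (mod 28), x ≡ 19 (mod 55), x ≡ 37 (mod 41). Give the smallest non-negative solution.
x ≡ 25539 (mod 63140); the representative in [0, 63140) is 25539

The moduli 28, 55, 41 are pairwise coprime, so by the CRT there is a unique solution mod 28·55·41 = 63140.
Solve by successive substitution. Start with x ≡ 3 (mod 28).
  Combine with x ≡ 19 (mod 55): write x = 3 + 28·t and require 3 + 28·t ≡ 19 (mod 55), i.e. 28·t ≡ 19 − 3 ≡ 16 (mod 55). Since 28^(−1) ≡ 2 (mod 55), t ≡ 2·16 ≡ 32 (mod 55). So x ≡ 3 + 28·32 = 899 (mod 1540).
  Combine with x ≡ 37 (mod 41): write x = 899 + 1540·t and require 899 + 1540·t ≡ 37 (mod 41), i.e. 1540·t ≡ 37 − 899 ≡ 40 (mod 41). Since 1540^(−1) ≡ 25 (mod 41) (1540 ≡ 23 (mod 41)), t ≡ 25·40 ≡ 16 (mod 41). So x ≡ 899 + 1540·16 = 25539 (mod 63140).
Unique solution in [0, 63140): x = 25539.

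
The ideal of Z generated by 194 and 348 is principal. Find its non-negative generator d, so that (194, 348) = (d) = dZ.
In the PID Z, (a, b) is generated by gcd(a, b). Compute gcd(348, 194) with the extended Euclidean algorithm, tracking rows (r, s, t) with s·348 + t·194 = r:
  row A: (348, 1, 0)   [1·348 + 0·194 = 348]
  row B: (194, 0, 1)   [0·348 + 1·194 = 194]
  348 = 1·194 + 154   → row C = row A − 1·row B = (154, 1, −1)   [check: 1·348 − 1·194 = 154]
  194 = 1·154 + 40   → row D = row B − 1·row C = (40, −1, 2)   [check: −1·348 + 2·194 = 40]
  154 = 3·40 + 34   → row E = row C − 3·row D = (34, 4, −7)   [check: 4·348 − 7·194 = 34]
  40 = 1·34 + 6   → row F = row D − 1·row E = (6, −5, 9)   [check: −5·348 + 9·194 = 6]
  34 = 5·6 + 4   → row G = row E − 5·row F = (4, 29, −52)   [check: 29·348 − 52·194 = 4]
  6 = 1·4 + 2   → row H = row F − 1·row G = (2, −34, 61)   [check: −34·348 + 61·194 = 2]
  4 = 2·2 + 0   → remainder 0, stop. gcd = 2 (last nonzero row H).
So gcd(194, 348) = 2, with Bézout identity −34·348 + 61·194 = 2. Containment (⊇): the Bézout identity exhibits 2 as an element of (194, 348), giving (2) ⊆ (194, 348). Containment (⊆): since 2 | 194 and 2 | 348 (194 = 2·97, 348 = 2·174), every Z-linear combination of 194 and 348 is divisible by 2, so (194, 348) ⊆ (2). Therefore (194, 348) = (2), d = 2.

Final answer: (194, 348) = (2); d = 2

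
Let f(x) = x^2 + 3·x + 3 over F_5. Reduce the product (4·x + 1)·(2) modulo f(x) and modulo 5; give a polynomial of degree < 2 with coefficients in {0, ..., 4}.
Multiply as integer polynomials: a · b = 8·x + 2. Reducing coefficients mod 5: a · b ≡ 3·x + 2. This already has degree < 2, so no reduction by f is needed. Hence a · b ≡ 3·x + 2 in F_5[x]/(f).

Final answer: a · b ≡ 3·x + 2 (mod f(x))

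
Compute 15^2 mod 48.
Use repeated squaring. Binary(2) = 10. Walk through the bits of the exponent 2 left-to-right: at each bit after the leading one, square the running value, then multiply by 15 if the bit is 1 (always reducing mod 48):
  bit 1 = 1 (leading): start with 15.
  bit 2 = 0: square 15^2 = 225 ≡ 33 (mod 48).
Final value: 15^2 ≡ 33 (mod 48).

Final answer: 33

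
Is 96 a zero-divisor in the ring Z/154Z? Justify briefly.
YES

gcd(96, 154) = 2 > 1, so 96 is not a unit in Z/154Z. In Z/nZ every nonzero non-unit is a zero-divisor: explicitly, take b = 154/gcd = 77 ≠ 0 (mod 154); then 96·77 = 7392 = 48·154, i.e. 96·77 ≡ 0 (mod 154). So 96 is a zero-divisor.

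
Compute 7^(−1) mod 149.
7^(−1) ≡ 64 (mod 149)

Apply the extended Euclidean algorithm to (149, 7), tracking rows (r, s, t) with s·149 + t·7 = r. Each division r_prev = q·r_cur + r_new produces the new row as (previous row) − q·(current row):
  row A: (149, 1, 0)   [1·149 + 0·7 = 149]
  row B: (7, 0, 1)   [0·149 + 1·7 = 7]
  149 = 21·7 + 2   → row C = row A − 21·row B = (2, 1, −21)   [check: 1·149 − 21·7 = 2]
  7 = 3·2 + 1   → row D = row B − 3·row C = (1, −3, 64)   [check: −3·149 + 64·7 = 1]
  2 = 2·1 + 0   → remainder 0, stop. gcd = 1 (last nonzero row D).
The gcd is 1, so 7 is invertible mod 149. The last nonzero row gives −3·149 + 64·7 = 1, so t = 64. So 7^(−1) ≡ 64 (mod 149). Verify: 7 · 64 = 448 ≡ 1 (mod 149). ✓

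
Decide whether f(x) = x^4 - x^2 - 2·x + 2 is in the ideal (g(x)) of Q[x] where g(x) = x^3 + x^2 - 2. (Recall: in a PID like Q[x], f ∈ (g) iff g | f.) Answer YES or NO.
YES

In Q[x] the ideal (g) consists of all multiples of g, so f ∈ (g) iff g | f, i.e. iff the remainder of f on division by g is 0. Divide f by g (g is monic, so eliminate the leading term of the running remainder at each step):
  leading term x^4: subtract (x)·g(x) = x^4 + x^3 - 2·x, leaving -x^3 - x^2 + 2
  leading term -x^3: subtract (-1)·g(x) = -x^3 - x^2 + 2, leaving 0
The remainder is 0, so f(x) = g(x) · h(x) with h(x) = x - 1. Hence g | f, i.e. f ∈ (g).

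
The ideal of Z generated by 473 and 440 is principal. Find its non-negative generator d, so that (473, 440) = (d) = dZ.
(473, 440) = (11); d = 11

In the PID Z, (a, b) is generated by gcd(a, b). Compute gcd(473, 440) with the extended Euclidean algorithm, tracking rows (r, s, t) with s·473 + t·440 = r:
  row A: (473, 1, 0)   [1·473 + 0·440 = 473]
  row B: (440, 0, 1)   [0·473 + 1·440 = 440]
  473 = 1·440 + 33   → row C = row A − 1·row B = (33, 1, −1)   [check: 1·473 − 1·440 = 33]
  440 = 13·33 + 11   → row D = row B − 13·row C = (11, −13, 14)   [check: −13·473 + 14·440 = 11]
  33 = 3·11 + 0   → remainder 0, stop. gcd = 11 (last nonzero row D).
So gcd(473, 440) = 11, with Bézout identity −13·473 + 14·440 = 11. Containment (⊇): the Bézout identity exhibits 11 as an element of (473, 440), giving (11) ⊆ (473, 440). Containment (⊆): since 11 | 473 and 11 | 440 (473 = 11·43, 440 = 11·40), every Z-linear combination of 473 and 440 is divisible by 11, so (473, 440) ⊆ (11). Therefore (473, 440) = (11), d = 11.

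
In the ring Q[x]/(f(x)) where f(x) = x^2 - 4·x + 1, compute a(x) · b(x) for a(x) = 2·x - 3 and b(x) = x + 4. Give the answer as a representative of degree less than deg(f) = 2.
First multiply in Q[x] without reducing: a · b = 2·x^2 + 5·x - 12. Now divide by f(x) = x^2 - 4·x + 1, eliminating the leading term at each step:
  leading term 2·x^2: subtract (2)·f(x) = 2·x^2 - 8·x + 2, leaving 13·x - 14
The degree is now < 2, so this is the remainder. Hence a · b ≡ 13·x - 14 in Q[x]/(f).

Final answer: a · b ≡ 13·x - 14 (mod f(x))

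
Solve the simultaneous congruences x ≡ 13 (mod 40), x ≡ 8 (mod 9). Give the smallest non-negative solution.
The moduli 40, 9 are pairwise coprime, so by the CRT there is a unique solution mod 40·9 = 360.
Solve by successive substitution. Start with x ≡ 13 (mod 40).
  Combine with x ≡ 8 (mod 9): write x = 13 + 40·t and require 13 + 40·t ≡ 8 (mod 9), i.e. 40·t ≡ 8 − 13 ≡ 4 (mod 9). Since 40^(−1) ≡ 7 (mod 9) (40 ≡ 4 (mod 9)), t ≡ 7·4 ≡ 1 (mod 9). So x ≡ 13 + 40·1 = 53 (mod 360).
Unique solution in [0, 360): x = 53.

Final answer: x ≡ 53 (mod 360); the representative in [0, 360) is 53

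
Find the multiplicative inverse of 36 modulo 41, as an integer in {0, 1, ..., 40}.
36^(−1) ≡ 8 (mod 41)

Apply the extended Euclidean algorithm to (41, 36), tracking rows (r, s, t) with s·41 + t·36 = r. Each division r_prev = q·r_cur + r_new produces the new row as (previous row) − q·(current row):
  row A: (41, 1, 0)   [1·41 + 0·36 = 41]
  row B: (36, 0, 1)   [0·41 + 1·36 = 36]
  41 = 1·36 + 5   → row C = row A − 1·row B = (5, 1, −1)   [check: 1·41 − 1·36 = 5]
  36 = 7·5 + 1   → row D = row B − 7·row C = (1, −7, 8)   [check: −7·41 + 8·36 = 1]
  5 = 5·1 + 0   → remainder 0, stop. gcd = 1 (last nonzero row D).
The gcd is 1, so 36 is invertible mod 41. The last nonzero row gives −7·41 + 8·36 = 1, so t = 8. So 36^(−1) ≡ 8 (mod 41). Verify: 36 · 8 = 288 ≡ 1 (mod 41). ✓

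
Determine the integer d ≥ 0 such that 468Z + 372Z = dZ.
In the PID Z, (a, b) is generated by gcd(a, b). Compute gcd(468, 372) with the extended Euclidean algorithm, tracking rows (r, s, t) with s·468 + t·372 = r:
  row A: (468, 1, 0)   [1·468 + 0·372 = 468]
  row B: (372, 0, 1)   [0·468 + 1·372 = 372]
  468 = 1·372 + 96   → row C = row A − 1·row B = (96, 1, −1)   [check: 1·468 − 1·372 = 96]
  372 = 3·96 + 84   → row D = row B − 3·row C = (84, −3, 4)   [check: −3·468 + 4·372 = 84]
  96 = 1·84 + 12   → row E = row C − 1·row D = (12, 4, −5)   [check: 4·468 − 5·372 = 12]
  84 = 7·12 + 0   → remainder 0, stop. gcd = 12 (last nonzero row E).
So gcd(468, 372) = 12, with Bézout identity 4·468 − 5·372 = 12. Containment (⊇): the Bézout identity exhibits 12 as an element of (468, 372), giving (12) ⊆ (468, 372). Containment (⊆): since 12 | 468 and 12 | 372 (468 = 12·39, 372 = 12·31), every Z-linear combination of 468 and 372 is divisible by 12, so (468, 372) ⊆ (12). Therefore (468, 372) = (12), d = 12.

Final answer: (468, 372) = (12); d = 12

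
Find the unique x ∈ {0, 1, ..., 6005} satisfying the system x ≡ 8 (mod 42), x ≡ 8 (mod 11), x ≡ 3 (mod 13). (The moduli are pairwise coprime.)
The moduli 42, 11, 13 are pairwise coprime, so by the CRT there is a unique solution mod 42·11·13 = 6006.
Solve by successive substitution. Start with x ≡ 8 (mod 42).
  Combine with x ≡ 8 (mod 11): write x = 8 + 42·t and require 8 + 42·t ≡ 8 (mod 11), i.e. 42·t ≡ 8 − 8 ≡ 0 (mod 11). Since 42^(−1) ≡ 5 (mod 11) (42 ≡ 9 (mod 11)), t ≡ 5·0 ≡ 0 (mod 11). So x ≡ 8 + 42·0 = 8 (mod 462).
  Combine with x ≡ 3 (mod 13): write x = 8 + 462·t and require 8 + 462·t ≡ 3 (mod 13), i.e. 462·t ≡ 3 − 8 ≡ 8 (mod 13). Since 462^(−1) ≡ 2 (mod 13) (462 ≡ 7 (mod 13)), t ≡ 2·8 ≡ 3 (mod 13). So x ≡ 8 + 462·3 = 1394 (mod 6006).
Unique solution in [0, 6006): x = 1394.

Final answer: x ≡ 1394 (mod 6006); the representative in [0, 6006) is 1394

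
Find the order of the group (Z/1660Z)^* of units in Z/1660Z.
(Z/1660Z)^* consists of the classes a with gcd(a, 1660) = 1, so its order is φ(1660). φ is multiplicative, with φ(p^e) = p^e − p^(e−1). Factorise 1660 = 2^2 · 5 · 83. Then
  φ(1660) = (2^2 − 2^1) · (5 − 1) · (83 − 1) = 2 · 4 · 82 = 656.
Thus |(Z/1660Z)^*| = 656.

Final answer: |(Z/1660Z)^*| = 656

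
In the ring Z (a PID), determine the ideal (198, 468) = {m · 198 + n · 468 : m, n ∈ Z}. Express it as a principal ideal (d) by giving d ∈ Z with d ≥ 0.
(198, 468) = (18); d = 18

In the PID Z, (a, b) is generated by gcd(a, b). Compute gcd(468, 198) with the extended Euclidean algorithm, tracking rows (r, s, t) with s·468 + t·198 = r:
  row A: (468, 1, 0)   [1·468 + 0·198 = 468]
  row B: (198, 0, 1)   [0·468 + 1·198 = 198]
  468 = 2·198 + 72   → row C = row A − 2·row B = (72, 1, −2)   [check: 1·468 − 2·198 = 72]
  198 = 2·72 + 54   → row D = row B − 2·row C = (54, −2, 5)   [check: −2·468 + 5·198 = 54]
  72 = 1·54 + 18   → row E = row C − 1·row D = (18, 3, −7)   [check: 3·468 − 7·198 = 18]
  54 = 3·18 + 0   → remainder 0, stop. gcd = 18 (last nonzero row E).
So gcd(198, 468) = 18, with Bézout identity 3·468 − 7·198 = 18. Containment (⊇): the Bézout identity exhibits 18 as an element of (198, 468), giving (18) ⊆ (198, 468). Containment (⊆): since 18 | 198 and 18 | 468 (198 = 18·11, 468 = 18·26), every Z-linear combination of 198 and 468 is divisible by 18, so (198, 468) ⊆ (18). Therefore (198, 468) = (18), d = 18.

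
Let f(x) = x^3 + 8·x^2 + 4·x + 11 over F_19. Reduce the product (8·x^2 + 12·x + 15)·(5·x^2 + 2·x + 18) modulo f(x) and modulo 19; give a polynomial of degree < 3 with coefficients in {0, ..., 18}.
Multiply as integer polynomials: a · b = 40·x^4 + 76·x^3 + 243·x^2 + 246·x + 270. Reducing coefficients mod 19: a · b ≡ 2·x^4 + 15·x^2 + 18·x + 4. Now divide by f(x) = x^3 + 8·x^2 + 4·x + 11 in F_19[x], eliminating the leading term at each step:
  leading term 2·x^4: subtract (2·x)·f(x) = 2·x^4 + 16·x^3 + 8·x^2 + 3·x, leaving 3·x^3 + 7·x^2 + 15·x + 4 (coefficients mod 19)
  leading term 3·x^3: subtract (3)·f(x) = 3·x^3 + 5·x^2 + 12·x + 14, leaving 2·x^2 + 3·x + 9 (coefficients mod 19)
The degree is now < 3, so this is the remainder. Hence a · b ≡ 2·x^2 + 3·x + 9 in F_19[x]/(f).

Final answer: a · b ≡ 2·x^2 + 3·x + 9 (mod f(x))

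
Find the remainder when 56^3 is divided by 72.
8

Use repeated squaring. Binary(3) = 11. Walk through the bits of the exponent 3 left-to-right: at each bit after the leading one, square the running value, then multiply by 56 if the bit is 1 (always reducing mod 72):
  bit 1 = 1 (leading): start with 56.
  bit 2 = 1: square 56^2 = 3136 ≡ 40; bit is 1, so multiply 40·56 = 2240 ≡ 8 (mod 72).
Final value: 56^3 ≡ 8 (mod 72).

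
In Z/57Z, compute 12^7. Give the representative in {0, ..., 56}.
12

Use repeated squaring. Binary(7) = 111. Walk through the bits of the exponent 7 left-to-right: at each bit after the leading one, square the running value, then multiply by 12 if the bit is 1 (always reducing mod 57):
  bit 1 = 1 (leading): start with 12.
  bit 2 = 1: square 12^2 = 144 ≡ 30; bit is 1, so multiply 30·12 = 360 ≡ 18 (mod 57).
  bit 3 = 1: square 18^2 = 324 ≡ 39; bit is 1, so multiply 39·12 = 468 ≡ 12 (mod 57).
Final value: 12^7 ≡ 12 (mod 57).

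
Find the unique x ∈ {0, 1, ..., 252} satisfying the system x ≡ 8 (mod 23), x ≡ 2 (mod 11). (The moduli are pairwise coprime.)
The moduli 23, 11 are pairwise coprime, so by the CRT there is a unique solution mod 23·11 = 253.
Solve by successive substitution. Start with x ≡ 8 (mod 23).
  Combine with x ≡ 2 (mod 11): write x = 8 + 23·t and require 8 + 23·t ≡ 2 (mod 11), i.e. 23·t ≡ 2 − 8 ≡ 5 (mod 11). Since 23^(−1) ≡ 1 (mod 11) (23 ≡ 1 (mod 11)), t ≡ 1·5 ≡ 5 (mod 11). So x ≡ 8 + 23·5 = 123 (mod 253).
Unique solution in [0, 253): x = 123.

Final answer: x ≡ 123 (mod 253); the representative in [0, 253) is 123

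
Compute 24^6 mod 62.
4

Use repeated squaring. Binary(6) = 110. Walk through the bits of the exponent 6 left-to-right: at each bit after the leading one, square the running value, then multiply by 24 if the bit is 1 (always reducing mod 62):
  bit 1 = 1 (leading): start with 24.
  bit 2 = 1: square 24^2 = 576 ≡ 18; bit is 1, so multiply 18·24 = 432 ≡ 60 (mod 62).
  bit 3 = 0: square 60^2 = 3600 ≡ 4 (mod 62).
Final value: 24^6 ≡ 4 (mod 62).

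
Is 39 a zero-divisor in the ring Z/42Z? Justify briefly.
YES

gcd(39, 42) = 3 > 1, so 39 is not a unit in Z/42Z. In Z/nZ every nonzero non-unit is a zero-divisor: explicitly, take b = 42/gcd = 14 ≠ 0 (mod 42); then 39·14 = 546 = 13·42, i.e. 39·14 ≡ 0 (mod 42). So 39 is a zero-divisor.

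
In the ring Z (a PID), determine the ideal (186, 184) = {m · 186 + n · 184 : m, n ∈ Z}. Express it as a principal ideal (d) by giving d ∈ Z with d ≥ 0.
(186, 184) = (2); d = 2

In the PID Z, (a, b) is generated by gcd(a, b). Compute gcd(186, 184) with the extended Euclidean algorithm, tracking rows (r, s, t) with s·186 + t·184 = r:
  row A: (186, 1, 0)   [1·186 + 0·184 = 186]
  row B: (184, 0, 1)   [0·186 + 1·184 = 184]
  186 = 1·184 + 2   → row C = row A − 1·row B = (2, 1, −1)   [check: 1·186 − 1·184 = 2]
  184 = 92·2 + 0   → remainder 0, stop. gcd = 2 (last nonzero row C).
So gcd(186, 184) = 2, with Bézout identity 1·186 − 1·184 = 2. Containment (⊇): the Bézout identity exhibits 2 as an element of (186, 184), giving (2) ⊆ (186, 184). Containment (⊆): since 2 | 186 and 2 | 184 (186 = 2·93, 184 = 2·92), every Z-linear combination of 186 and 184 is divisible by 2, so (186, 184) ⊆ (2). Therefore (186, 184) = (2), d = 2.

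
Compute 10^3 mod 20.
Use repeated squaring. Binary(3) = 11. Walk through the bits of the exponent 3 left-to-right: at each bit after the leading one, square the running value, then multiply by 10 if the bit is 1 (always reducing mod 20):
  bit 1 = 1 (leading): start with 10.
  bit 2 = 1: square 10^2 = 100 ≡ 0; bit is 1, so multiply 0·10 = 0 (mod 20).
Final value: 10^3 ≡ 0 (mod 20).

Final answer: 0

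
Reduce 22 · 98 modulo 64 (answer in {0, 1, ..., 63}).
44

Reduce the factors first: 98 ≡ 34 (mod 64), so 22 · 98 ≡ 22 · 34 (mod 64). 22 · 34 = 748. Dividing by 64: 748 = 11·64 + 44. So (22 · 98) mod 64 = 44.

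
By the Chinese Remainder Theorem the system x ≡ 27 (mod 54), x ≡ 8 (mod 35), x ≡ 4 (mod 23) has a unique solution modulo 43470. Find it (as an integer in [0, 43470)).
The moduli 54, 35, 23 are pairwise coprime, so by the CRT there is a unique solution mod 54·35·23 = 43470.
Solve by successive substitution. Start with x ≡ 27 (mod 54).
  Combine with x ≡ 8 (mod 35): write x = 27 + 54·t and require 27 + 54·t ≡ 8 (mod 35), i.e. 54·t ≡ 8 − 27 ≡ 16 (mod 35). Since 54^(−1) ≡ 24 (mod 35) (54 ≡ 19 (mod 35)), t ≡ 24·16 ≡ 34 (mod 35). So x ≡ 27 + 54·34 = 1863 (mod 1890).
  Combine with x ≡ 4 (mod 23): write x = 1863 + 1890·t and require 1863 + 1890·t ≡ 4 (mod 23), i.e. 1890·t ≡ 4 − 1863 ≡ 4 (mod 23). Since 1890^(−1) ≡ 6 (mod 23) (1890 ≡ 4 (mod 23)), t ≡ 6·4 ≡ 1 (mod 23). So x ≡ 1863 + 1890·1 = 3753 (mod 43470).
Unique solution in [0, 43470): x = 3753.

Final answer: x ≡ 3753 (mod 43470); the representative in [0, 43470) is 3753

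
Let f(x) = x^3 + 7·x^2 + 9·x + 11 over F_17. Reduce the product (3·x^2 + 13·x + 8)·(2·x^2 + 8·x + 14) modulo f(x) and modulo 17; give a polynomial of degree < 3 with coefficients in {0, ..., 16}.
a · b ≡ x^2 + 6·x + 7 (mod f(x))

Multiply as integer polynomials: a · b = 6·x^4 + 50·x^3 + 162·x^2 + 246·x + 112. Reducing coefficients mod 17: a · b ≡ 6·x^4 + 16·x^3 + 9·x^2 + 8·x + 10. Now divide by f(x) = x^3 + 7·x^2 + 9·x + 11 in F_17[x], eliminating the leading term at each step:
  leading term 6·x^4: subtract (6·x)·f(x) = 6·x^4 + 8·x^3 + 3·x^2 + 15·x, leaving 8·x^3 + 6·x^2 + 10·x + 10 (coefficients mod 17)
  leading term 8·x^3: subtract (8)·f(x) = 8·x^3 + 5·x^2 + 4·x + 3, leaving x^2 + 6·x + 7 (coefficients mod 17)
The degree is now < 3, so this is the remainder. Hence a · b ≡ x^2 + 6·x + 7 in F_17[x]/(f).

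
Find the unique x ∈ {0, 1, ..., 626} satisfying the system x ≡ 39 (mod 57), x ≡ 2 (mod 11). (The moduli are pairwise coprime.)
x ≡ 552 (mod 627); the representative in [0, 627) is 552

The moduli 57, 11 are pairwise coprime, so by the CRT there is a unique solution mod 57·11 = 627.
Solve by successive substitution. Start with x ≡ 39 (mod 57).
  Combine with x ≡ 2 (mod 11): write x = 39 + 57·t and require 39 + 57·t ≡ 2 (mod 11), i.e. 57·t ≡ 2 − 39 ≡ 7 (mod 11). Since 57^(−1) ≡ 6 (mod 11) (57 ≡ 2 (mod 11)), t ≡ 6·7 ≡ 9 (mod 11). So x ≡ 39 + 57·9 = 552 (mod 627).
Unique solution in [0, 627): x = 552.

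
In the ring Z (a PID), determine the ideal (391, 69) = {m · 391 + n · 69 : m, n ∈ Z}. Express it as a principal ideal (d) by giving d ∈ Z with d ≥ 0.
In the PID Z, (a, b) is generated by gcd(a, b). Compute gcd(391, 69) with the extended Euclidean algorithm, tracking rows (r, s, t) with s·391 + t·69 = r:
  row A: (391, 1, 0)   [1·391 + 0·69 = 391]
  row B: (69, 0, 1)   [0·391 + 1·69 = 69]
  391 = 5·69 + 46   → row C = row A − 5·row B = (46, 1, −5)   [check: 1·391 − 5·69 = 46]
  69 = 1·46 + 23   → row D = row B − 1·row C = (23, −1, 6)   [check: −1·391 + 6·69 = 23]
  46 = 2·23 + 0   → remainder 0, stop. gcd = 23 (last nonzero row D).
So gcd(391, 69) = 23, with Bézout identity −1·391 + 6·69 = 23. Containment (⊇): the Bézout identity exhibits 23 as an element of (391, 69), giving (23) ⊆ (391, 69). Containment (⊆): since 23 | 391 and 23 | 69 (391 = 23·17, 69 = 23·3), every Z-linear combination of 391 and 69 is divisible by 23, so (391, 69) ⊆ (23). Therefore (391, 69) = (23), d = 23.

Final answer: (391, 69) = (23); d = 23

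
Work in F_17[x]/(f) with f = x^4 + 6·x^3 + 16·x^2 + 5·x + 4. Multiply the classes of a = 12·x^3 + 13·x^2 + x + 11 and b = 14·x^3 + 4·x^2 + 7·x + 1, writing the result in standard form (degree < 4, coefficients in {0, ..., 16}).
Multiply as integer polynomials: a · b = 168·x^6 + 230·x^5 + 150·x^4 + 261·x^3 + 64·x^2 + 78·x + 11. Reducing coefficients mod 17: a · b ≡ 15·x^6 + 9·x^5 + 14·x^4 + 6·x^3 + 13·x^2 + 10·x + 11. Now divide by f(x) = x^4 + 6·x^3 + 16·x^2 + 5·x + 4 in F_17[x], eliminating the leading term at each step:
  leading term 15·x^6: subtract (15·x^2)·f(x) = 15·x^6 + 5·x^5 + 2·x^4 + 7·x^3 + 9·x^2, leaving 4·x^5 + 12·x^4 + 16·x^3 + 4·x^2 + 10·x + 11 (coefficients mod 17)
  leading term 4·x^5: subtract (4·x)·f(x) = 4·x^5 + 7·x^4 + 13·x^3 + 3·x^2 + 16·x, leaving 5·x^4 + 3·x^3 + x^2 + 11·x + 11 (coefficients mod 17)
  leading term 5·x^4: subtract (5)·f(x) = 5·x^4 + 13·x^3 + 12·x^2 + 8·x + 3, leaving 7·x^3 + 6·x^2 + 3·x + 8 (coefficients mod 17)
The degree is now < 4, so this is the remainder. Hence a · b ≡ 7·x^3 + 6·x^2 + 3·x + 8 in F_17[x]/(f).

Final answer: a · b ≡ 7·x^3 + 6·x^2 + 3·x + 8 (mod f(x))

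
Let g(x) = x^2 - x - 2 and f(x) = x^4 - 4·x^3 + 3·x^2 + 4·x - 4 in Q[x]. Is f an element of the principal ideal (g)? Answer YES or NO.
YES

In Q[x] the ideal (g) consists of all multiples of g, so f ∈ (g) iff g | f, i.e. iff the remainder of f on division by g is 0. Divide f by g (g is monic, so eliminate the leading term of the running remainder at each step):
  leading term x^4: subtract (x^2)·g(x) = x^4 - x^3 - 2·x^2, leaving -3·x^3 + 5·x^2 + 4·x - 4
  leading term -3·x^3: subtract (-3·x)·g(x) = -3·x^3 + 3·x^2 + 6·x, leaving 2·x^2 - 2·x - 4
  leading term 2·x^2: subtract (2)·g(x) = 2·x^2 - 2·x - 4, leaving 0
The remainder is 0, so f(x) = g(x) · h(x) with h(x) = x^2 - 3·x + 2. Hence g | f, i.e. f ∈ (g).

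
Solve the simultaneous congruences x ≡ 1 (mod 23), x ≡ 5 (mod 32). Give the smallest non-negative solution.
x ≡ 645 (mod 736); the representative in [0, 736) is 645

The moduli 23, 32 are pairwise coprime, so by the CRT there is a unique solution mod 23·32 = 736.
Solve by successive substitution. Start with x ≡ 1 (mod 23).
  Combine with x ≡ 5 (mod 32): write x = 1 + 23·t and require 1 + 23·t ≡ 5 (mod 32), i.e. 23·t ≡ 5 − 1 ≡ 4 (mod 32). Since 23^(−1) ≡ 7 (mod 32), t ≡ 7·4 ≡ 28 (mod 32). So x ≡ 1 + 23·28 = 645 (mod 736).
Unique solution in [0, 736): x = 645.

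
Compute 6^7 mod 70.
6

Use repeated squaring. Binary(7) = 111. Walk through the bits of the exponent 7 left-to-right: at each bit after the leading one, square the running value, then multiply by 6 if the bit is 1 (always reducing mod 70):
  bit 1 = 1 (leading): start with 6.
  bit 2 = 1: square 6^2 = 36; bit is 1, so multiply 36·6 = 216 ≡ 6 (mod 70).
  bit 3 = 1: square 6^2 = 36; bit is 1, so multiply 36·6 = 216 ≡ 6 (mod 70).
Final value: 6^7 ≡ 6 (mod 70).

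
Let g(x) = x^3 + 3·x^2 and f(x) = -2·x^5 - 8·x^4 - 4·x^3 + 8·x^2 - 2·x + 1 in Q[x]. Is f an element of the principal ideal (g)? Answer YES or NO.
In Q[x] the ideal (g) consists of all multiples of g, so f ∈ (g) iff g | f, i.e. iff the remainder of f on division by g is 0. Divide f by g (g is monic, so eliminate the leading term of the running remainder at each step):
  leading term -2·x^5: subtract (-2·x^2)·g(x) = -2·x^5 - 6·x^4, leaving -2·x^4 - 4·x^3 + 8·x^2 - 2·x + 1
  leading term -2·x^4: subtract (-2·x)·g(x) = -2·x^4 - 6·x^3, leaving 2·x^3 + 8·x^2 - 2·x + 1
  leading term 2·x^3: subtract (2)·g(x) = 2·x^3 + 6·x^2, leaving 2·x^2 - 2·x + 1
The remainder r(x) = 2·x^2 - 2·x + 1 ≠ 0 (and deg r < deg g), so g ∤ f, i.e. f ∉ (g).

Final answer: NO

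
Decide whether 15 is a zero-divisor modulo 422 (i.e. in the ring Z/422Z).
gcd(15, 422) = 1, so 15 is a unit in Z/422Z (it has a multiplicative inverse). A unit cannot be a zero-divisor: if 15·b ≡ 0 then multiplying both sides by 15^(−1) gives b ≡ 0. So 15 is not a zero-divisor.

Final answer: NO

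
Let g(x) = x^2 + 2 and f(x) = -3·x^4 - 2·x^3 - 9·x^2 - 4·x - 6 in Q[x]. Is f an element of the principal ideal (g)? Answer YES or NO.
YES

In Q[x] the ideal (g) consists of all multiples of g, so f ∈ (g) iff g | f, i.e. iff the remainder of f on division by g is 0. Divide f by g (g is monic, so eliminate the leading term of the running remainder at each step):
  leading term -3·x^4: subtract (-3·x^2)·g(x) = -3·x^4 - 6·x^2, leaving -2·x^3 - 3·x^2 - 4·x - 6
  leading term -2·x^3: subtract (-2·x)·g(x) = -2·x^3 - 4·x, leaving -3·x^2 - 6
  leading term -3·x^2: subtract (-3)·g(x) = -3·x^2 - 6, leaving 0
The remainder is 0, so f(x) = g(x) · h(x) with h(x) = -3·x^2 - 2·x - 3. Hence g | f, i.e. f ∈ (g).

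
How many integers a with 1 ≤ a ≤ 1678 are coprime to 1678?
The number of a ∈ {1, ..., 1678} with gcd(a, 1678) = 1 is by definition Euler's totient φ(1678). φ is multiplicative, with φ(p^e) = p^e − p^(e−1). Factorise 1678 = 2 · 839. Then
  φ(1678) = (2 − 1) · (839 − 1) = 1 · 838 = 838.
So there are 838 such integers.

Final answer: 838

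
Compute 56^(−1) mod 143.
56^(−1) ≡ 23 (mod 143)

Apply the extended Euclidean algorithm to (143, 56), tracking rows (r, s, t) with s·143 + t·56 = r. Each division r_prev = q·r_cur + r_new produces the new row as (previous row) − q·(current row):
  row A: (143, 1, 0)   [1·143 + 0·56 = 143]
  row B: (56, 0, 1)   [0·143 + 1·56 = 56]
  143 = 2·56 + 31   → row C = row A − 2·row B = (31, 1, −2)   [check: 1·143 − 2·56 = 31]
  56 = 1·31 + 25   → row D = row B − 1·row C = (25, −1, 3)   [check: −1·143 + 3·56 = 25]
  31 = 1·25 + 6   → row E = row C − 1·row D = (6, 2, −5)   [check: 2·143 − 5·56 = 6]
  25 = 4·6 + 1   → row F = row D − 4·row E = (1, −9, 23)   [check: −9·143 + 23·56 = 1]
  6 = 6·1 + 0   → remainder 0, stop. gcd = 1 (last nonzero row F).
The gcd is 1, so 56 is invertible mod 143. The last nonzero row gives −9·143 + 23·56 = 1, so t = 23. So 56^(−1) ≡ 23 (mod 143). Verify: 56 · 23 = 1288 ≡ 1 (mod 143). ✓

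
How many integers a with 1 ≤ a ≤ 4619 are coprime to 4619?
4440

The number of a ∈ {1, ..., 4619} with gcd(a, 4619) = 1 is by definition Euler's totient φ(4619). φ is multiplicative, with φ(p^e) = p^e − p^(e−1). Factorise 4619 = 31 · 149. Then
  φ(4619) = (31 − 1) · (149 − 1) = 30 · 148 = 4440.
So there are 4440 such integers.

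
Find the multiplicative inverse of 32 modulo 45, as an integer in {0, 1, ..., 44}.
32^(−1) ≡ 38 (mod 45)

Apply the extended Euclidean algorithm to (45, 32), tracking rows (r, s, t) with s·45 + t·32 = r. Each division r_prev = q·r_cur + r_new produces the new row as (previous row) − q·(current row):
  row A: (45, 1, 0)   [1·45 + 0·32 = 45]
  row B: (32, 0, 1)   [0·45 + 1·32 = 32]
  45 = 1·32 + 13   → row C = row A − 1·row B = (13, 1, −1)   [check: 1·45 − 1·32 = 13]
  32 = 2·13 + 6   → row D = row B − 2·row C = (6, −2, 3)   [check: −2·45 + 3·32 = 6]
  13 = 2·6 + 1   → row E = row C − 2·row D = (1, 5, −7)   [check: 5·45 − 7·32 = 1]
  6 = 6·1 + 0   → remainder 0, stop. gcd = 1 (last nonzero row E).
The gcd is 1, so 32 is invertible mod 45. The last nonzero row gives 5·45 − 7·32 = 1, so t = −7. So 32^(−1) ≡ −7 ≡ 38 (mod 45). Verify: 32 · 38 = 1216 ≡ 1 (mod 45). ✓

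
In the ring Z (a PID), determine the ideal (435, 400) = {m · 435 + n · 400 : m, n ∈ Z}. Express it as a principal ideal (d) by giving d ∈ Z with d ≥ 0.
In the PID Z, (a, b) is generated by gcd(a, b). Compute gcd(435, 400) with the extended Euclidean algorithm, tracking rows (r, s, t) with s·435 + t·400 = r:
  row A: (435, 1, 0)   [1·435 + 0·400 = 435]
  row B: (400, 0, 1)   [0·435 + 1·400 = 400]
  435 = 1·400 + 35   → row C = row A − 1·row B = (35, 1, −1)   [check: 1·435 − 1·400 = 35]
  400 = 11·35 + 15   → row D = row B − 11·row C = (15, −11, 12)   [check: −11·435 + 12·400 = 15]
  35 = 2·15 + 5   → row E = row C − 2·row D = (5, 23, −25)   [check: 23·435 − 25·400 = 5]
  15 = 3·5 + 0   → remainder 0, stop. gcd = 5 (last nonzero row E).
So gcd(435, 400) = 5, with Bézout identity 23·435 − 25·400 = 5. Containment (⊇): the Bézout identity exhibits 5 as an element of (435, 400), giving (5) ⊆ (435, 400). Containment (⊆): since 5 | 435 and 5 | 400 (435 = 5·87, 400 = 5·80), every Z-linear combination of 435 and 400 is divisible by 5, so (435, 400) ⊆ (5). Therefore (435, 400) = (5), d = 5.

Final answer: (435, 400) = (5); d = 5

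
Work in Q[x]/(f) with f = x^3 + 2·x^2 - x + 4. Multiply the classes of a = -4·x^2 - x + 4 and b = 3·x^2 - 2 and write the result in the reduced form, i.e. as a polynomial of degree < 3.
a · b ≡ -34·x^2 + 71·x - 92 (mod f(x))

First multiply in Q[x] without reducing: a · b = -12·x^4 - 3·x^3 + 20·x^2 + 2·x - 8. Now divide by f(x) = x^3 + 2·x^2 - x + 4, eliminating the leading term at each step:
  leading term -12·x^4: subtract (-12·x)·f(x) = -12·x^4 - 24·x^3 + 12·x^2 - 48·x, leaving 21·x^3 + 8·x^2 + 50·x - 8
  leading term 21·x^3: subtract (21)·f(x) = 21·x^3 + 42·x^2 - 21·x + 84, leaving -34·x^2 + 71·x - 92
The degree is now < 3, so this is the remainder. Hence a · b ≡ -34·x^2 + 71·x - 92 in Q[x]/(f).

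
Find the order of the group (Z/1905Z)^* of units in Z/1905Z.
|(Z/1905Z)^*| = 1008

(Z/1905Z)^* consists of the classes a with gcd(a, 1905) = 1, so its order is φ(1905). φ is multiplicative, with φ(p^e) = p^e − p^(e−1). Factorise 1905 = 3 · 5 · 127. Then
  φ(1905) = (3 − 1) · (5 − 1) · (127 − 1) = 2 · 4 · 126 = 1008.
Thus |(Z/1905Z)^*| = 1008.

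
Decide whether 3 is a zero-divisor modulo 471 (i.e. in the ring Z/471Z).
gcd(3, 471) = 3 > 1, so 3 is not a unit in Z/471Z. In Z/nZ every nonzero non-unit is a zero-divisor: explicitly, take b = 471/gcd = 157 ≠ 0 (mod 471); then 3·157 = 471 = 1·471, i.e. 3·157 ≡ 0 (mod 471). So 3 is a zero-divisor.

Final answer: YES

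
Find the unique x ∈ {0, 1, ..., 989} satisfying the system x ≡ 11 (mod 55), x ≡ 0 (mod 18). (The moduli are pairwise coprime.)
The moduli 55, 18 are pairwise coprime, so by the CRT there is a unique solution mod 55·18 = 990.
Solve by successive substitution. Start with x ≡ 11 (mod 55).
  Combine with x ≡ 0 (mod 18): write x = 11 + 55·t and require 11 + 55·t ≡ 0 (mod 18), i.e. 55·t ≡ 0 − 11 ≡ 7 (mod 18). Since 55^(−1) ≡ 1 (mod 18) (55 ≡ 1 (mod 18)), t ≡ 1·7 ≡ 7 (mod 18). So x ≡ 11 + 55·7 = 396 (mod 990).
Unique solution in [0, 990): x = 396.

Final answer: x ≡ 396 (mod 990); the representative in [0, 990) is 396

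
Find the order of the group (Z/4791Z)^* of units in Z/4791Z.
|(Z/4791Z)^*| = 3192

(Z/4791Z)^* consists of the classes a with gcd(a, 4791) = 1, so its order is φ(4791). φ is multiplicative, with φ(p^e) = p^e − p^(e−1). Factorise 4791 = 3 · 1597. Then
  φ(4791) = (3 − 1) · (1597 − 1) = 2 · 1596 = 3192.
Thus |(Z/4791Z)^*| = 3192.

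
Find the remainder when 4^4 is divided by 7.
Use repeated squaring. Binary(4) = 100. Walk through the bits of the exponent 4 left-to-right: at each bit after the leading one, square the running value, then multiply by 4 if the bit is 1 (always reducing mod 7):
  bit 1 = 1 (leading): start with 4.
  bit 2 = 0: square 4^2 = 16 ≡ 2 (mod 7).
  bit 3 = 0: square 2^2 = 4 (mod 7).
Final value: 4^4 ≡ 4 (mod 7).

Final answer: 4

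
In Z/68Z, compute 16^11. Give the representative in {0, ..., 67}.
Use repeated squaring. Binary(11) = 1011. Walk through the bits of the exponent 11 left-to-right: at each bit after the leading one, square the running value, then multiply by 16 if the bit is 1 (always reducing mod 68):
  bit 1 = 1 (leading): start with 16.
  bit 2 = 0: square 16^2 = 256 ≡ 52 (mod 68).
  bit 3 = 1: square 52^2 = 2704 ≡ 52; bit is 1, so multiply 52·16 = 832 ≡ 16 (mod 68).
  bit 4 = 1: square 16^2 = 256 ≡ 52; bit is 1, so multiply 52·16 = 832 ≡ 16 (mod 68).
Final value: 16^11 ≡ 16 (mod 68).

Final answer: 16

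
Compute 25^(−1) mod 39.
Apply the extended Euclidean algorithm to (39, 25), tracking rows (r, s, t) with s·39 + t·25 = r. Each division r_prev = q·r_cur + r_new produces the new row as (previous row) − q·(current row):
  row A: (39, 1, 0)   [1·39 + 0·25 = 39]
  row B: (25, 0, 1)   [0·39 + 1·25 = 25]
  39 = 1·25 + 14   → row C = row A − 1·row B = (14, 1, −1)   [check: 1·39 − 1·25 = 14]
  25 = 1·14 + 11   → row D = row B − 1·row C = (11, −1, 2)   [check: −1·39 + 2·25 = 11]
  14 = 1·11 + 3   → row E = row C − 1·row D = (3, 2, −3)   [check: 2·39 − 3·25 = 3]
  11 = 3·3 + 2   → row F = row D − 3·row E = (2, −7, 11)   [check: −7·39 + 11·25 = 2]
  3 = 1·2 + 1   → row G = row E − 1·row F = (1, 9, −14)   [check: 9·39 − 14·25 = 1]
  2 = 2·1 + 0   → remainder 0, stop. gcd = 1 (last nonzero row G).
The gcd is 1, so 25 is invertible mod 39. The last nonzero row gives 9·39 − 14·25 = 1, so t = −14. So 25^(−1) ≡ −14 ≡ 25 (mod 39). Verify: 25 · 25 = 625 ≡ 1 (mod 39). ✓

Final answer: 25^(−1) ≡ 25 (mod 39)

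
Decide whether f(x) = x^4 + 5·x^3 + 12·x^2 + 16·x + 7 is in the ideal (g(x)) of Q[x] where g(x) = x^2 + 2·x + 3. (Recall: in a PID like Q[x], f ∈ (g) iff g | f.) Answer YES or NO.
In Q[x] the ideal (g) consists of all multiples of g, so f ∈ (g) iff g | f, i.e. iff the remainder of f on division by g is 0. Divide f by g (g is monic, so eliminate the leading term of the running remainder at each step):
  leading term x^4: subtract (x^2)·g(x) = x^4 + 2·x^3 + 3·x^2, leaving 3·x^3 + 9·x^2 + 16·x + 7
  leading term 3·x^3: subtract (3·x)·g(x) = 3·x^3 + 6·x^2 + 9·x, leaving 3·x^2 + 7·x + 7
  leading term 3·x^2: subtract (3)·g(x) = 3·x^2 + 6·x + 9, leaving x - 2
The remainder r(x) = x - 2 ≠ 0 (and deg r < deg g), so g ∤ f, i.e. f ∉ (g).

Final answer: NO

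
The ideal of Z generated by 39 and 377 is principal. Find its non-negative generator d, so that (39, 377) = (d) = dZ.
In the PID Z, (a, b) is generated by gcd(a, b). Compute gcd(377, 39) with the extended Euclidean algorithm, tracking rows (r, s, t) with s·377 + t·39 = r:
  row A: (377, 1, 0)   [1·377 + 0·39 = 377]
  row B: (39, 0, 1)   [0·377 + 1·39 = 39]
  377 = 9·39 + 26   → row C = row A − 9·row B = (26, 1, −9)   [check: 1·377 − 9·39 = 26]
  39 = 1·26 + 13   → row D = row B − 1·row C = (13, −1, 10)   [check: −1·377 + 10·39 = 13]
  26 = 2·13 + 0   → remainder 0, stop. gcd = 13 (last nonzero row D).
So gcd(39, 377) = 13, with Bézout identity −1·377 + 10·39 = 13. Containment (⊇): the Bézout identity exhibits 13 as an element of (39, 377), giving (13) ⊆ (39, 377). Containment (⊆): since 13 | 39 and 13 | 377 (39 = 13·3, 377 = 13·29), every Z-linear combination of 39 and 377 is divisible by 13, so (39, 377) ⊆ (13). Therefore (39, 377) = (13), d = 13.

Final answer: (39, 377) = (13); d = 13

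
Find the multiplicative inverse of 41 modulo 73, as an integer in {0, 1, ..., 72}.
41^(−1) ≡ 57 (mod 73)

Apply the extended Euclidean algorithm to (73, 41), tracking rows (r, s, t) with s·73 + t·41 = r. Each division r_prev = q·r_cur + r_new produces the new row as (previous row) − q·(current row):
  row A: (73, 1, 0)   [1·73 + 0·41 = 73]
  row B: (41, 0, 1)   [0·73 + 1·41 = 41]
  73 = 1·41 + 32   → row C = row A − 1·row B = (32, 1, −1)   [check: 1·73 − 1·41 = 32]
  41 = 1·32 + 9   → row D = row B − 1·row C = (9, −1, 2)   [check: −1·73 + 2·41 = 9]
  32 = 3·9 + 5   → row E = row C − 3·row D = (5, 4, −7)   [check: 4·73 − 7·41 = 5]
  9 = 1·5 + 4   → row F = row D − 1·row E = (4, −5, 9)   [check: −5·73 + 9·41 = 4]
  5 = 1·4 + 1   → row G = row E − 1·row F = (1, 9, −16)   [check: 9·73 − 16·41 = 1]
  4 = 4·1 + 0   → remainder 0, stop. gcd = 1 (last nonzero row G).
The gcd is 1, so 41 is invertible mod 73. The last nonzero row gives 9·73 − 16·41 = 1, so t = −16. So 41^(−1) ≡ −16 ≡ 57 (mod 73). Verify: 41 · 57 = 2337 ≡ 1 (mod 73). ✓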